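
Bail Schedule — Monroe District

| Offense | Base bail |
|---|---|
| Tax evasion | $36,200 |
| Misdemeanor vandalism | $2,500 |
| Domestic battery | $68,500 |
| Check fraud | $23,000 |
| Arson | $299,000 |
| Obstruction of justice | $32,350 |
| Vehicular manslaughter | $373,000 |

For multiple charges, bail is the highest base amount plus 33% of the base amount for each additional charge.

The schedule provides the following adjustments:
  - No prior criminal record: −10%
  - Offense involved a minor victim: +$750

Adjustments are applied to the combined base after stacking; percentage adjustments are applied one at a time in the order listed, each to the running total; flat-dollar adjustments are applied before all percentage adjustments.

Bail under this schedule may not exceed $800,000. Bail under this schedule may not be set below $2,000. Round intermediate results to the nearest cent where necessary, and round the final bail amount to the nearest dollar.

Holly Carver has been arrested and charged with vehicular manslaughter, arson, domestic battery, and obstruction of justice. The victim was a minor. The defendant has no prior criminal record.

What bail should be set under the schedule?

Base amounts from the schedule: vehicular manslaughter $373,000; arson $299,000; domestic battery $68,500; obstruction of justice $32,350.
Stacking rule: highest base plus 33% of each additional charge. Highest is vehicular manslaughter at $373,000. Additional: $299,000 × 33% = $98,670; $68,500 × 33% = $22,605; $32,350 × 33% = $10,675.50. Combined base = $373,000 + $131,950.50 = $504,950.50.
Offense involved a minor victim (+$750 flat): $504,950.50 + $750 = $505,700.50.
No prior criminal record (−10%): $505,700.50 × 0.9 = $455,130.45.
$455,130.45 is within the $800,000 maximum.
$455,130.45 is at or above the $2,000 minimum.
Rounded to the nearest dollar: $455,130.

$455,130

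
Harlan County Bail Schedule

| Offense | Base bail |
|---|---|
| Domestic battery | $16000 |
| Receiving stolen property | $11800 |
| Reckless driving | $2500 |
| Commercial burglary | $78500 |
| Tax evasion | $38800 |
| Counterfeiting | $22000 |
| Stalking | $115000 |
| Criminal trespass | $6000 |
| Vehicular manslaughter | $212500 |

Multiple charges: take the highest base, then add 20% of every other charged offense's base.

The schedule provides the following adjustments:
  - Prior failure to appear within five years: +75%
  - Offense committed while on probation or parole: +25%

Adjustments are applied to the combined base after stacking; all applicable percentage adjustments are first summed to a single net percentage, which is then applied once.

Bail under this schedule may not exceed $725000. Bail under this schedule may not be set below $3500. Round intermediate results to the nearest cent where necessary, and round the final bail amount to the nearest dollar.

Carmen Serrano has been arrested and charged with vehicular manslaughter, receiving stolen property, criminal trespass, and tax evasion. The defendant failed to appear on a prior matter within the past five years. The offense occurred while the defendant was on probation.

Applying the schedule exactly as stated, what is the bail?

Base amounts from the schedule: vehicular manslaughter $212500; receiving stolen property $11800; criminal trespass $6000; tax evasion $38800.
Stacking rule: highest base plus 20% of each additional charge. Highest is vehicular manslaughter at $212500. Additional: $11800 × 20% = $2360; $6000 × 20% = $1200; $38800 × 20% = $7760. Combined base = $212500 + $11320 = $223820.
Net percentage adjustment: +75% +25% = +100%. $223820 × 2 = $447640.
$447640 is within the $725000 maximum.
$447640 is at or above the $3500 minimum.

$447640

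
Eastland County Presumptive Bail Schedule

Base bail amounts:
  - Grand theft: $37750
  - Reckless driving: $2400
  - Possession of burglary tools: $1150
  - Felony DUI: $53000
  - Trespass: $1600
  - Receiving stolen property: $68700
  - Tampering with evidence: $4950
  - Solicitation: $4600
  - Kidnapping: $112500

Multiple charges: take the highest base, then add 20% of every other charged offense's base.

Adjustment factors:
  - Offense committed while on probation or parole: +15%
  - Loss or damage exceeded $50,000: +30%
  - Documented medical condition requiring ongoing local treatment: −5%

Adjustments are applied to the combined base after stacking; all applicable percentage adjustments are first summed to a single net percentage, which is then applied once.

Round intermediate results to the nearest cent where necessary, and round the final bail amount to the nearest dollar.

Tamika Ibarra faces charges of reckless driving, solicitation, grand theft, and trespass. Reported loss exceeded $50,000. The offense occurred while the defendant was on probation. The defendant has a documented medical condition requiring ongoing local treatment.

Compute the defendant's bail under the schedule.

Base amounts from the schedule: reckless driving $2400; solicitation $4600; grand theft $37750; trespass $1600.
Stacking rule: highest base plus 20% of each additional charge. Highest is grand theft at $37750. Additional: $2400 × 20% = $480; $4600 × 20% = $920; $1600 × 20% = $320. Combined base = $37750 + $1720 = $39470.
Net percentage adjustment: +15% +30% −5% = +40%. $39470 × 1.4 = $55258.

$55258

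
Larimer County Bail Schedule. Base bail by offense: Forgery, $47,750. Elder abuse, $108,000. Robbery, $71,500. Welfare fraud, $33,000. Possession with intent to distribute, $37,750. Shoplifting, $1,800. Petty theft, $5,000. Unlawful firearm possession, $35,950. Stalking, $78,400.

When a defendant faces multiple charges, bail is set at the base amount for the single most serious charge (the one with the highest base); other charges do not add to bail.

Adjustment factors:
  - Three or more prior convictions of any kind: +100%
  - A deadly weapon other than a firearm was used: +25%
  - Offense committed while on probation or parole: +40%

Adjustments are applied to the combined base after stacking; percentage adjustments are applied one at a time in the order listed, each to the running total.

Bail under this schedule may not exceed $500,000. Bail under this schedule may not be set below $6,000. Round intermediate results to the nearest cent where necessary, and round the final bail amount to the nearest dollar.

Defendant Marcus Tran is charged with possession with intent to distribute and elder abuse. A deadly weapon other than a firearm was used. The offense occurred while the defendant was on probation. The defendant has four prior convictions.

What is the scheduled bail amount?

$378,000

Base amounts from the schedule: possession with intent to distribute $37,750; elder abuse $108,000.
Stacking rule: use the highest base only. Highest is elder abuse at $108,000. Combined base = $108,000.
Three or more prior convictions of any kind (+100%): $108,000 × 2 = $216,000.
A deadly weapon other than a firearm was used (+25%): $216,000 × 1.25 = $270,000.
Offense committed while on probation or parole (+40%): $270,000 × 1.4 = $378,000.
$378,000 is within the $500,000 maximum.
$378,000 is at or above the $6,000 minimum.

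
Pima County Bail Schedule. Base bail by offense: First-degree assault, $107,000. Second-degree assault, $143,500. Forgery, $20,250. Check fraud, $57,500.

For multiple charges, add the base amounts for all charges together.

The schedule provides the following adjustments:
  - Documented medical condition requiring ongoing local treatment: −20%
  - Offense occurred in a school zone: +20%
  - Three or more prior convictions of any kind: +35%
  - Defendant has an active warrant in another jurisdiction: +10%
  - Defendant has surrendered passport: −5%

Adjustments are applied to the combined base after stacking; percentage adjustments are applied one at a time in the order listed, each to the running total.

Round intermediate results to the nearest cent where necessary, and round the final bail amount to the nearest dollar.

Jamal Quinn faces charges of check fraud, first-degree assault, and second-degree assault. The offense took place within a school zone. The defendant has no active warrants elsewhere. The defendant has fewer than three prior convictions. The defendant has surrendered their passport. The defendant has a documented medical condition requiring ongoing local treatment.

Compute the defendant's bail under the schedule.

Base amounts from the schedule: check fraud $57,500; first-degree assault $107,000; second-degree assault $143,500.
Stacking rule: sum of all bases. $57,500 + $107,000 + $143,500 = $308,000.
Documented medical condition requiring ongoing local treatment (−20%): $308,000 × 0.8 = $246,400.
Offense occurred in a school zone (+20%): $246,400 × 1.2 = $295,680.
Defendant has surrendered passport (−5%): $295,680 × 0.95 = $280,896.

$280,896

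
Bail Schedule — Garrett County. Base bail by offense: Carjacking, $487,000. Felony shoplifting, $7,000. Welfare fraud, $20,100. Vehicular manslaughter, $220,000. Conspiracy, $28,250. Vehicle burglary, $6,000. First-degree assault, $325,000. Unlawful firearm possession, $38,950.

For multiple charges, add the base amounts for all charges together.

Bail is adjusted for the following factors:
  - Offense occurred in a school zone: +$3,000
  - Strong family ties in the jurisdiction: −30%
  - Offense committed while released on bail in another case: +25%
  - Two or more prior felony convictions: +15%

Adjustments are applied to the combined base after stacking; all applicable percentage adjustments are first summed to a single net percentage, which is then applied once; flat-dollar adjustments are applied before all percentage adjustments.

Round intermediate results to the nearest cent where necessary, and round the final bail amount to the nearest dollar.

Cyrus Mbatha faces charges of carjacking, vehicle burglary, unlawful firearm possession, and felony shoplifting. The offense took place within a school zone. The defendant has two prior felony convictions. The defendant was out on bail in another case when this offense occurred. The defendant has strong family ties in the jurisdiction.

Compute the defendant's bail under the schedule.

Base amounts from the schedule: carjacking $487,000; vehicle burglary $6,000; unlawful firearm possession $38,950; felony shoplifting $7,000.
Stacking rule: sum of all bases. $487,000 + $6,000 + $38,950 + $7,000 = $538,950.
Offense occurred in a school zone (+$3,000 flat): $538,950 + $3,000 = $541,950.
Net percentage adjustment: −30% +25% +15% = +10%. $541,950 × 1.1 = $596,145.

$596,145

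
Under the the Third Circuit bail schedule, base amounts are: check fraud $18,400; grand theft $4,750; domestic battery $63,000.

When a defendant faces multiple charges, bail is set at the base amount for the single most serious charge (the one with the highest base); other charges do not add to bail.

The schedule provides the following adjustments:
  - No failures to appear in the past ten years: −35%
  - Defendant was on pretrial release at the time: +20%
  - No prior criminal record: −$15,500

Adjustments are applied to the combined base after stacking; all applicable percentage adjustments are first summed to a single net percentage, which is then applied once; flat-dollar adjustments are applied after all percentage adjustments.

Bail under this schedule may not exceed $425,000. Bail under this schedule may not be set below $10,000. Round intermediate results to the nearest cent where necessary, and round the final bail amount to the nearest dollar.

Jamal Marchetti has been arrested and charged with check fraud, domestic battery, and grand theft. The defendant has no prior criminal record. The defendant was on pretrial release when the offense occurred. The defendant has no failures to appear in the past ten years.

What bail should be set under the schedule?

Base amounts from the schedule: check fraud $18,400; domestic battery $63,000; grand theft $4,750.
Stacking rule: use the highest base only. Highest is domestic battery at $63,000. Combined base = $63,000.
Net percentage adjustment: −35% +20% = −15%. $63,000 × 0.85 = $53,550.
No prior criminal record (−$15,500 flat): $53,550 − $15,500 = $38,050.
$38,050 is within the $425,000 maximum.
$38,050 is at or above the $10,000 minimum.

$38,050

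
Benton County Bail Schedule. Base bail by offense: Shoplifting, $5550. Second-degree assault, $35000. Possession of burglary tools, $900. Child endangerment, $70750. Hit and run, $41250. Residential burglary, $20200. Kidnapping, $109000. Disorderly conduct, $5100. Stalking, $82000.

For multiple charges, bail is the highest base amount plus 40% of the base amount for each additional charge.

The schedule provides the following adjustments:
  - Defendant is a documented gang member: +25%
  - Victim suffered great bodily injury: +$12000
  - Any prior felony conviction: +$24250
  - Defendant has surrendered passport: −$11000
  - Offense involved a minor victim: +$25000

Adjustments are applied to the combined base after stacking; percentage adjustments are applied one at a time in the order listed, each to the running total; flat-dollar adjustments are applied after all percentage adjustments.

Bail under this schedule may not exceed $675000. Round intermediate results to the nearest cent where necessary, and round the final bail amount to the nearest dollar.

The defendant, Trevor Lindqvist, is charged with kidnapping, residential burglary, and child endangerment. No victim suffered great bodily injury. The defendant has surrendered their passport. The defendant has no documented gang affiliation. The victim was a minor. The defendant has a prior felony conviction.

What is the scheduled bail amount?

$183630

Base amounts from the schedule: kidnapping $109000; residential burglary $20200; child endangerment $70750.
Stacking rule: highest base plus 40% of each additional charge. Highest is kidnapping at $109000. Additional: $20200 × 40% = $8080; $70750 × 40% = $28300. Combined base = $109000 + $36380 = $145380.
Any prior felony conviction (+$24250 flat): $145380 + $24250 = $169630.
Defendant has surrendered passport (−$11000 flat): $169630 − $11000 = $158630.
Offense involved a minor victim (+$25000 flat): $158630 + $25000 = $183630.
$183630 is within the $675000 maximum.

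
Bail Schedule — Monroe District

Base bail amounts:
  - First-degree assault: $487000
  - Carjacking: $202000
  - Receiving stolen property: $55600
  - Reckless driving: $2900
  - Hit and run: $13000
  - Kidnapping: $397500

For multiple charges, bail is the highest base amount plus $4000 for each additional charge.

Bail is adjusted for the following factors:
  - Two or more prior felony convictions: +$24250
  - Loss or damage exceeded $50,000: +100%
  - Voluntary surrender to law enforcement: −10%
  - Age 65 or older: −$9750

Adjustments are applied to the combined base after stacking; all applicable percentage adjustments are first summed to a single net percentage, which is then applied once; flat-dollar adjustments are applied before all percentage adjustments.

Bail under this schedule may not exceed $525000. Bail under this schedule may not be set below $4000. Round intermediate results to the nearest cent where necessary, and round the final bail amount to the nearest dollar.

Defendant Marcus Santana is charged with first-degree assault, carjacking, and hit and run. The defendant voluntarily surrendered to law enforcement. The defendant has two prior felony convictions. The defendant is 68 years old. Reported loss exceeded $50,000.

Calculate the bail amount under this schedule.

Base amounts from the schedule: first-degree assault $487000; carjacking $202000; hit and run $13000.
Stacking rule: highest base plus $4000 per additional charge. Highest is first-degree assault at $487000; 2 additional charges → +$8000. Combined base = $495000.
Two or more prior felony convictions (+$24250 flat): $495000 + $24250 = $519250.
Age 65 or older (−$9750 flat): $519250 − $9750 = $509500.
Net percentage adjustment: +100% −10% = +90%. $509500 × 1.9 = $968050.
Result $968050 exceeds the maximum of $525000; bail is capped at $525000.
$525000 is at or above the $4000 minimum.

$525000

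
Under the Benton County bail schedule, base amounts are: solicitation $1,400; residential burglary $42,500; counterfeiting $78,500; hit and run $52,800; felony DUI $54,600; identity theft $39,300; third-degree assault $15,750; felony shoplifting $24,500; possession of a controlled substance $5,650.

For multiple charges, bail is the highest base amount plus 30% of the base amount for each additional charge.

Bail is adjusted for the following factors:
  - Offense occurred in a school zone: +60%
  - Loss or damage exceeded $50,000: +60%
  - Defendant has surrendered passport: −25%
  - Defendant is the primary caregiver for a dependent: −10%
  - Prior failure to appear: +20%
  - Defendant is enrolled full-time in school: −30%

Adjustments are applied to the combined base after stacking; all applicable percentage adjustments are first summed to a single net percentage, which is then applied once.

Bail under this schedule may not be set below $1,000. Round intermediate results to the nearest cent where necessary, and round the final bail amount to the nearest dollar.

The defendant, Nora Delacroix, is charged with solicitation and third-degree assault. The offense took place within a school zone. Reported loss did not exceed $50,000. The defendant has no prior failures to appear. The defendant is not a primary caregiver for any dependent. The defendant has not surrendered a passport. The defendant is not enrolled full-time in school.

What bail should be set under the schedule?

$25,872

Base amounts from the schedule: solicitation $1,400; third-degree assault $15,750.
Stacking rule: highest base plus 30% of each additional charge. Highest is third-degree assault at $15,750. Additional: $1,400 × 30% = $420. Combined base = $15,750 + $420 = $16,170.
Offense occurred in a school zone (+60%): $16,170 × 1.6 = $25,872.
$25,872 is at or above the $1,000 minimum.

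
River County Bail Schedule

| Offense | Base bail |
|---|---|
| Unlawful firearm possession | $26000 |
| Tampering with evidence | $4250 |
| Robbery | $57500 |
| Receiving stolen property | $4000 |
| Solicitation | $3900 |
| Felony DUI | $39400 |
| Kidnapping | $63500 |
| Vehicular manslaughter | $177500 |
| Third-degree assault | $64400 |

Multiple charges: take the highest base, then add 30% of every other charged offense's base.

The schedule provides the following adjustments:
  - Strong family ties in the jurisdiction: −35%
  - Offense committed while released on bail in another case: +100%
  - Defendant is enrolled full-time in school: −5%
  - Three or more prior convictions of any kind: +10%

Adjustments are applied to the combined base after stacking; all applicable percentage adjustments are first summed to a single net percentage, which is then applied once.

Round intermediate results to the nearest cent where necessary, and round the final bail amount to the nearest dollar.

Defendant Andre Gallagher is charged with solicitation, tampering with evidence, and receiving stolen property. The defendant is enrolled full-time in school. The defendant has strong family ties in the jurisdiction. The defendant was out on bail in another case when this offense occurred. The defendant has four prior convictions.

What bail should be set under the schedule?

$11254

Base amounts from the schedule: solicitation $3900; tampering with evidence $4250; receiving stolen property $4000.
Stacking rule: highest base plus 30% of each additional charge. Highest is tampering with evidence at $4250. Additional: $3900 × 30% = $1170; $4000 × 30% = $1200. Combined base = $4250 + $2370 = $6620.
Net percentage adjustment: −35% +100% −5% +10% = +70%. $6620 × 1.7 = $11254.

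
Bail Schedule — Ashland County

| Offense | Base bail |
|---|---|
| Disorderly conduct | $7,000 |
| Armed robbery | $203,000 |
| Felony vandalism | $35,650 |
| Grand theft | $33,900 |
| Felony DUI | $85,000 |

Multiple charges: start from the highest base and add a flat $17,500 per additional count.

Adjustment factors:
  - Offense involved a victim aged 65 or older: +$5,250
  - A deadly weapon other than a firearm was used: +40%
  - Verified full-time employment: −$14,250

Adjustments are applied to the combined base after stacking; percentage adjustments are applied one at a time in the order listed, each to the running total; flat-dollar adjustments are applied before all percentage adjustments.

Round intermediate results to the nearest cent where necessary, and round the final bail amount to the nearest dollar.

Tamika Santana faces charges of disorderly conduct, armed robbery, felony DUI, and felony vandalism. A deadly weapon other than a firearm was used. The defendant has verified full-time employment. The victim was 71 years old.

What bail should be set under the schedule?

Base amounts from the schedule: disorderly conduct $7,000; armed robbery $203,000; felony DUI $85,000; felony vandalism $35,650.
Stacking rule: highest base plus $17,500 per additional charge. Highest is armed robbery at $203,000; 3 additional charges → +$52,500. Combined base = $255,500.
Offense involved a victim aged 65 or older (+$5,250 flat): $255,500 + $5,250 = $260,750.
Verified full-time employment (−$14,250 flat): $260,750 − $14,250 = $246,500.
A deadly weapon other than a firearm was used (+40%): $246,500 × 1.4 = $345,100.

$345,100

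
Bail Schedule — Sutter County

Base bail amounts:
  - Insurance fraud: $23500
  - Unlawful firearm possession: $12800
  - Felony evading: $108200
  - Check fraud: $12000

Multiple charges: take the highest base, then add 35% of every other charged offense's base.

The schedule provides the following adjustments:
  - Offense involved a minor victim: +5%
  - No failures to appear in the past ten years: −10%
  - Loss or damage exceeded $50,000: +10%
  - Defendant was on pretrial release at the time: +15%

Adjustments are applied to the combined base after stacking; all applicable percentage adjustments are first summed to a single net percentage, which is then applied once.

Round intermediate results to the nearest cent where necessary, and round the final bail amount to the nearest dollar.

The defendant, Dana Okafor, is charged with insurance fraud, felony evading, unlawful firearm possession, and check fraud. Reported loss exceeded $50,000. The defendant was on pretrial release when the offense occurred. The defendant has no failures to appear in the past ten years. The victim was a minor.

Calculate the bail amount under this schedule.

$150126

Base amounts from the schedule: insurance fraud $23500; felony evading $108200; unlawful firearm possession $12800; check fraud $12000.
Stacking rule: highest base plus 35% of each additional charge. Highest is felony evading at $108200. Additional: $23500 × 35% = $8225; $12800 × 35% = $4480; $12000 × 35% = $4200. Combined base = $108200 + $16905 = $125105.
Net percentage adjustment: +5% −10% +10% +15% = +20%. $125105 × 1.2 = $150126.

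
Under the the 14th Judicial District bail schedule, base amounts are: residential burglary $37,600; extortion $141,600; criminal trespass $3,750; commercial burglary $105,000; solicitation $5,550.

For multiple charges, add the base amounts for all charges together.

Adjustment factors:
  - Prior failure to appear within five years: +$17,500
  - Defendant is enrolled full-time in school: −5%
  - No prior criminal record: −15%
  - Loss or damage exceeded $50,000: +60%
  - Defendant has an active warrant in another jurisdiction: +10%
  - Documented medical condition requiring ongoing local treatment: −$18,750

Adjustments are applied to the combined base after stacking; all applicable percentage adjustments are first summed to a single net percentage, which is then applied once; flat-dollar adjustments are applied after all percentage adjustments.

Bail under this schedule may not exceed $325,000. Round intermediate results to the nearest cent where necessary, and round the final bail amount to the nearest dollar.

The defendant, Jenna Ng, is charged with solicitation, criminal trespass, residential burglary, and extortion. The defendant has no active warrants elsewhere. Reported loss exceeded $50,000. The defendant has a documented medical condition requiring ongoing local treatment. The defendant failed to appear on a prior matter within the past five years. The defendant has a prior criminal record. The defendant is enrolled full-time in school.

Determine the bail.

Base amounts from the schedule: solicitation $5,550; criminal trespass $3,750; residential burglary $37,600; extortion $141,600.
Stacking rule: sum of all bases. $5,550 + $3,750 + $37,600 + $141,600 = $188,500.
Net percentage adjustment: −5% +60% = +55%. $188,500 × 1.55 = $292,175.
Prior failure to appear within five years (+$17,500 flat): $292,175 + $17,500 = $309,675.
Documented medical condition requiring ongoing local treatment (−$18,750 flat): $309,675 − $18,750 = $290,925.
$290,925 is within the $325,000 maximum.

$290,925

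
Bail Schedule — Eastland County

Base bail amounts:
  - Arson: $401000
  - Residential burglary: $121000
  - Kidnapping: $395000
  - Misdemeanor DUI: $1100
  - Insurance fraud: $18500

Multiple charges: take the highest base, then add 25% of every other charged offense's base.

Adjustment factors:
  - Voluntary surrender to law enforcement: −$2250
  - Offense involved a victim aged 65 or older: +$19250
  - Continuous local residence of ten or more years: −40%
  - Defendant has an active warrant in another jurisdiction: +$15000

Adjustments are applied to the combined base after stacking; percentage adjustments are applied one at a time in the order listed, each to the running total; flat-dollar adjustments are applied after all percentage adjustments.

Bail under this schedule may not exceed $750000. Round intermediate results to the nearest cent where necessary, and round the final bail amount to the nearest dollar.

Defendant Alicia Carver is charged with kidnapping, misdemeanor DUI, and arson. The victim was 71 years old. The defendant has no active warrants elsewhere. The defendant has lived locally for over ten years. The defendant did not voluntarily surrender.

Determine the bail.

Base amounts from the schedule: kidnapping $395000; misdemeanor DUI $1100; arson $401000.
Stacking rule: highest base plus 25% of each additional charge. Highest is arson at $401000. Additional: $395000 × 25% = $98750; $1100 × 25% = $275. Combined base = $401000 + $99025 = $500025.
Continuous local residence of ten or more years (−40%): $500025 × 0.6 = $300015.
Offense involved a victim aged 65 or older (+$19250 flat): $300015 + $19250 = $319265.
$319265 is within the $750000 maximum.

$319265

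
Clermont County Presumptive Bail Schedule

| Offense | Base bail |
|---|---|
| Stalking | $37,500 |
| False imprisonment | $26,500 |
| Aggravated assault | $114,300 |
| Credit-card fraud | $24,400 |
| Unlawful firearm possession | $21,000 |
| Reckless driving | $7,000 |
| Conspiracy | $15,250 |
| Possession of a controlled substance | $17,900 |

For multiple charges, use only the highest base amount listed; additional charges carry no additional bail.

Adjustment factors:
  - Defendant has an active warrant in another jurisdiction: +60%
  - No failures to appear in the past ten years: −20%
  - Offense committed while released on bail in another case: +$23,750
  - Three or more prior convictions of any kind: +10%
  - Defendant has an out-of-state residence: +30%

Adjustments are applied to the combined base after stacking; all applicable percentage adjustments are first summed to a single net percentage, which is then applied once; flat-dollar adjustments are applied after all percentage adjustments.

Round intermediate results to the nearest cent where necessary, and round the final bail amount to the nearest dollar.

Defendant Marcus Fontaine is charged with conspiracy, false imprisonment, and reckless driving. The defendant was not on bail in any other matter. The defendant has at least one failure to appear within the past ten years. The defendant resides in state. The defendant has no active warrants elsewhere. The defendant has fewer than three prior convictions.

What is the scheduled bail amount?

Base amounts from the schedule: conspiracy $15,250; false imprisonment $26,500; reckless driving $7,000.
Stacking rule: use the highest base only. Highest is false imprisonment at $26,500. Combined base = $26,500.
No adjustment factors apply to this defendant.

$26,500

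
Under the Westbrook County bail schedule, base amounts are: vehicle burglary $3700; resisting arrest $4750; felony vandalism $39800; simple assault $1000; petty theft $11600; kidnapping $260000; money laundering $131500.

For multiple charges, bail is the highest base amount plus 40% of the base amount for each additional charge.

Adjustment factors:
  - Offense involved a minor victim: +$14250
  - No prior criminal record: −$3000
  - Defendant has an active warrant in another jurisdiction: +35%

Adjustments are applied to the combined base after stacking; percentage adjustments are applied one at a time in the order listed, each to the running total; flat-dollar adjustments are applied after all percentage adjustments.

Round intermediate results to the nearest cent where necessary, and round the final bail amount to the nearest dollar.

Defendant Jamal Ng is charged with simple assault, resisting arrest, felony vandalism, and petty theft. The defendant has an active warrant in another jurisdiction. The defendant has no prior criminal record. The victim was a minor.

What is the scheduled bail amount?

$74349

Base amounts from the schedule: simple assault $1000; resisting arrest $4750; felony vandalism $39800; petty theft $11600.
Stacking rule: highest base plus 40% of each additional charge. Highest is felony vandalism at $39800. Additional: $1000 × 40% = $400; $4750 × 40% = $1900; $11600 × 40% = $4640. Combined base = $39800 + $6940 = $46740.
Defendant has an active warrant in another jurisdiction (+35%): $46740 × 1.35 = $63099.
Offense involved a minor victim (+$14250 flat): $63099 + $14250 = $77349.
No prior criminal record (−$3000 flat): $77349 − $3000 = $74349.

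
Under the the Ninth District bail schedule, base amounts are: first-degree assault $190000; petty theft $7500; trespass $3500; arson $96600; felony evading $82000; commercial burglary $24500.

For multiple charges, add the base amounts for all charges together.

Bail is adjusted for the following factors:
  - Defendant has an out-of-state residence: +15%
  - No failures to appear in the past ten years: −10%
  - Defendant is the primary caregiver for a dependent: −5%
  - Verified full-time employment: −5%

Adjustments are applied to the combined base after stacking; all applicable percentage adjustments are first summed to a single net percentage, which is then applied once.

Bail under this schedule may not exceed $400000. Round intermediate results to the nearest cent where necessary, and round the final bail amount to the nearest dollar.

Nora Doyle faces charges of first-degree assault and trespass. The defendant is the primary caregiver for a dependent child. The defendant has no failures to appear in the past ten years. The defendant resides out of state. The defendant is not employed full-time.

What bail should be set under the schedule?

$193500

Base amounts from the schedule: first-degree assault $190000; trespass $3500.
Stacking rule: sum of all bases. $190000 + $3500 = $193500.
Net percentage adjustment: +15% −10% −5% = +0%. $193500 × 1 = $193500.
$193500 is within the $400000 maximum.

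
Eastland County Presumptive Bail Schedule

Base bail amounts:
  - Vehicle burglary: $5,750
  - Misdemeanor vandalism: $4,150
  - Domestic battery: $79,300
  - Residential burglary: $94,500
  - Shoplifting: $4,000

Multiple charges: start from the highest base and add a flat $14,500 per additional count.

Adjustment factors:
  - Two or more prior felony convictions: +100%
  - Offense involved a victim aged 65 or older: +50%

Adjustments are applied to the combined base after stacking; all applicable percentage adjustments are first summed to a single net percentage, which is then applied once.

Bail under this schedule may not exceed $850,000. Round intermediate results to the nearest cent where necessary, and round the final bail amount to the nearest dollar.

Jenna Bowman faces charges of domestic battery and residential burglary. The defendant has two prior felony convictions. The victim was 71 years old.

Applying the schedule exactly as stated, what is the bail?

Base amounts from the schedule: domestic battery $79,300; residential burglary $94,500.
Stacking rule: highest base plus $14,500 per additional charge. Highest is residential burglary at $94,500; 1 additional charge → +$14,500. Combined base = $109,000.
Net percentage adjustment: +100% +50% = +150%. $109,000 × 2.5 = $272,500.
$272,500 is within the $850,000 maximum.

$272,500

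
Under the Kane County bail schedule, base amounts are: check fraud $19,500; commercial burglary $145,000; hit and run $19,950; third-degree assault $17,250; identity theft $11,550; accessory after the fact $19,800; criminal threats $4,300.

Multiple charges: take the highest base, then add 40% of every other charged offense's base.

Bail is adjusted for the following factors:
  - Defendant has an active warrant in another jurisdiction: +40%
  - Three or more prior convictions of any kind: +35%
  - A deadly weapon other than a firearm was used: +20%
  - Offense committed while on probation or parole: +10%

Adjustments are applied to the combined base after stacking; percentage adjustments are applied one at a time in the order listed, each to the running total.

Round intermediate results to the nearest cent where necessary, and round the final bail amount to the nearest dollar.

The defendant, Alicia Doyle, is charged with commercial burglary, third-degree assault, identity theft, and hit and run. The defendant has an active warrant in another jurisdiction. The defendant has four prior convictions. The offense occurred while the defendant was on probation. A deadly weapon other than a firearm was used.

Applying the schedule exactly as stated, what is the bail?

$410,395

Base amounts from the schedule: commercial burglary $145,000; third-degree assault $17,250; identity theft $11,550; hit and run $19,950.
Stacking rule: highest base plus 40% of each additional charge. Highest is commercial burglary at $145,000. Additional: $17,250 × 40% = $6,900; $11,550 × 40% = $4,620; $19,950 × 40% = $7,980. Combined base = $145,000 + $19,500 = $164,500.
Defendant has an active warrant in another jurisdiction (+40%): $164,500 × 1.4 = $230,300.
Three or more prior convictions of any kind (+35%): $230,300 × 1.35 = $310,905.
A deadly weapon other than a firearm was used (+20%): $310,905 × 1.2 = $373,086.
Offense committed while on probation or parole (+10%): $373,086 × 1.1 = $410,394.60.
Rounded to the nearest dollar: $410,395.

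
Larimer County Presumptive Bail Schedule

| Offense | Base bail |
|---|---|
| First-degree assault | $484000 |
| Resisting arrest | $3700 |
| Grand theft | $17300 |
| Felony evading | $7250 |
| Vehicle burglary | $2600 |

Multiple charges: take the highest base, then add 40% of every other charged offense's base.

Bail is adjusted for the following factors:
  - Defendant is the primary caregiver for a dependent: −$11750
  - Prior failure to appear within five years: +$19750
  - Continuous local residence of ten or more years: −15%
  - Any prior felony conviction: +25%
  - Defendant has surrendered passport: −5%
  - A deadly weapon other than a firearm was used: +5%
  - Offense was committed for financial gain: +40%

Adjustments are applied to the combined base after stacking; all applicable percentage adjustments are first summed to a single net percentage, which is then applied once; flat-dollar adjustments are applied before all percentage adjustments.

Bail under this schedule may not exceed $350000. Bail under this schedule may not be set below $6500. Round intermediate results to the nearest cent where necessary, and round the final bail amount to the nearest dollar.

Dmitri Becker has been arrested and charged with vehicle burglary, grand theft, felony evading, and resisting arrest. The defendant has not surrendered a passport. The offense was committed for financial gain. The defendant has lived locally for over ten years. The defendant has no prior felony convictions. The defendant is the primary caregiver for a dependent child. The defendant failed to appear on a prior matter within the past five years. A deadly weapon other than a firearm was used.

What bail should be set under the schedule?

Base amounts from the schedule: vehicle burglary $2600; grand theft $17300; felony evading $7250; resisting arrest $3700.
Stacking rule: highest base plus 40% of each additional charge. Highest is grand theft at $17300. Additional: $2600 × 40% = $1040; $7250 × 40% = $2900; $3700 × 40% = $1480. Combined base = $17300 + $5420 = $22720.
Defendant is the primary caregiver for a dependent (−$11750 flat): $22720 − $11750 = $10970.
Prior failure to appear within five years (+$19750 flat): $10970 + $19750 = $30720.
Net percentage adjustment: −15% +5% +40% = +30%. $30720 × 1.3 = $39936.
$39936 is within the $350000 maximum.
$39936 is at or above the $6500 minimum.

$39936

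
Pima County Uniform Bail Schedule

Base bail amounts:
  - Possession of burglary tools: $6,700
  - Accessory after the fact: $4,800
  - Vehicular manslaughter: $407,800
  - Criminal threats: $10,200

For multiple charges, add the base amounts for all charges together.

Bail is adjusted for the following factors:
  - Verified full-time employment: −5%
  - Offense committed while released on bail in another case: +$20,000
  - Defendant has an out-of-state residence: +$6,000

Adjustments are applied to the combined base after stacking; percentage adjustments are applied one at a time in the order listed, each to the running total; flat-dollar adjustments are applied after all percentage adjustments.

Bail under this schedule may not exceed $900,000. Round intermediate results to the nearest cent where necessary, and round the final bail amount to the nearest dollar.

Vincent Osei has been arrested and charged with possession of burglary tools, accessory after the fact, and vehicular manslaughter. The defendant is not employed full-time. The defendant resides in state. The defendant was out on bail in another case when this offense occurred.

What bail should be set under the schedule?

$439,300

Base amounts from the schedule: possession of burglary tools $6,700; accessory after the fact $4,800; vehicular manslaughter $407,800.
Stacking rule: sum of all bases. $6,700 + $4,800 + $407,800 = $419,300.
Offense committed while released on bail in another case (+$20,000 flat): $419,300 + $20,000 = $439,300.
$439,300 is within the $900,000 maximum.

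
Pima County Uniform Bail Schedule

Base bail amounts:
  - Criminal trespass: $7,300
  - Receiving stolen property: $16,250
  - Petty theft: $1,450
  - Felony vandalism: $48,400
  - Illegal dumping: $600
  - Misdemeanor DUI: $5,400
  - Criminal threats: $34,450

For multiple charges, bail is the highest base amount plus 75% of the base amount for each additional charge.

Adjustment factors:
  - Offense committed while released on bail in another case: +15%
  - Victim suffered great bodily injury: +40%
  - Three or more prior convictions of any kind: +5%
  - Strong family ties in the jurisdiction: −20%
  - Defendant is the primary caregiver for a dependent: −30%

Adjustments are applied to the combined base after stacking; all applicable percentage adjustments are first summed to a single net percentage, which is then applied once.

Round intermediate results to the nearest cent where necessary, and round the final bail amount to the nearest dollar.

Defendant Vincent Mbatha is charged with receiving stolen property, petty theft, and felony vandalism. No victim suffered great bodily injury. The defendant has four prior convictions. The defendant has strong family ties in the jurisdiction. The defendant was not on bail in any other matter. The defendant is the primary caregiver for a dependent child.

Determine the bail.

$33,921

Base amounts from the schedule: receiving stolen property $16,250; petty theft $1,450; felony vandalism $48,400.
Stacking rule: highest base plus 75% of each additional charge. Highest is felony vandalism at $48,400. Additional: $16,250 × 75% = $12,187.50; $1,450 × 75% = $1,087.50. Combined base = $48,400 + $13,275 = $61,675.
Net percentage adjustment: +5% −20% −30% = −45%. $61,675 × 0.55 = $33,921.25.
Rounded to the nearest dollar: $33,921.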